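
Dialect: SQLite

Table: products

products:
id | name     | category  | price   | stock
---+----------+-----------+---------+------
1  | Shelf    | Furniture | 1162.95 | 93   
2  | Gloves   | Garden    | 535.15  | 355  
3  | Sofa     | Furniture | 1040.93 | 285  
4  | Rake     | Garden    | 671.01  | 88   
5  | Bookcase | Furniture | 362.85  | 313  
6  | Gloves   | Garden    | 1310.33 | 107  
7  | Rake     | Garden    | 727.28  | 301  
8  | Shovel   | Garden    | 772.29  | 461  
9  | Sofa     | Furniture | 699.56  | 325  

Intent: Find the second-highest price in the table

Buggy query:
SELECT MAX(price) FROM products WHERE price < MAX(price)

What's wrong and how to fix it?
Bug: MAX(price) on the right of the comparison is an aggregate-in-WHERE error

Fix: Compute the overall MAX in a subquery, then take MAX of rows below it

Corrected query:
SELECT MAX(price) FROM products WHERE price < (SELECT MAX(price) FROM products)

Result:
MAX(price)
----------
1162.95   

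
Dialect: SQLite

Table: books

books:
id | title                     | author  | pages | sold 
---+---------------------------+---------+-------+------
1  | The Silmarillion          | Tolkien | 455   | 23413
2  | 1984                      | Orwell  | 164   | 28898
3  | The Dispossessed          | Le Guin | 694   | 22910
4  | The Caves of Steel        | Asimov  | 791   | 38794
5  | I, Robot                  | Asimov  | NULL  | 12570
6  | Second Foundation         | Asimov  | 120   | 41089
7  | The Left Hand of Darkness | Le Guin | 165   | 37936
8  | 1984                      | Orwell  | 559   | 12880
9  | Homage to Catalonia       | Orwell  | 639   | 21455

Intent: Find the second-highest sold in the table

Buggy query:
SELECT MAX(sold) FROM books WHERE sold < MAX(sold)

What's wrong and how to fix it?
Bug: The inner MAX is an aggregate inside WHERE, which is not allowed

Fix: Compute the overall MAX in a subquery, then take MAX of rows below it

Corrected query:
SELECT MAX(sold) FROM books WHERE sold < (SELECT MAX(sold) FROM books)

Result:
MAX(sold)
---------
38794    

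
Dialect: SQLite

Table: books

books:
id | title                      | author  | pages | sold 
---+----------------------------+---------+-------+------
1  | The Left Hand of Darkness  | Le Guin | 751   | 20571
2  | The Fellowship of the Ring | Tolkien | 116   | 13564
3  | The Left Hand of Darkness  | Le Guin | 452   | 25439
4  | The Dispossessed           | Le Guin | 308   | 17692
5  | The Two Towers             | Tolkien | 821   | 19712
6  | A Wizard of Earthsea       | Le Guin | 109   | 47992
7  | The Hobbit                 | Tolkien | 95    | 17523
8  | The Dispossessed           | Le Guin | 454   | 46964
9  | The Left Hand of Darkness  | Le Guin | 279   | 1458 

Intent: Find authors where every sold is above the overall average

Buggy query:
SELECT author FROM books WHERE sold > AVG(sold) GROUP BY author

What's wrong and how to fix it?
Bug: WHERE evaluates per row before aggregation, so AVG() is unavailable

Fix: Compute the overall average in a scalar subquery and compare each group's MIN against it in HAVING

Corrected query:
SELECT author FROM books GROUP BY author HAVING MIN(sold) > (SELECT AVG(sold) FROM books)

Result:
(no rows)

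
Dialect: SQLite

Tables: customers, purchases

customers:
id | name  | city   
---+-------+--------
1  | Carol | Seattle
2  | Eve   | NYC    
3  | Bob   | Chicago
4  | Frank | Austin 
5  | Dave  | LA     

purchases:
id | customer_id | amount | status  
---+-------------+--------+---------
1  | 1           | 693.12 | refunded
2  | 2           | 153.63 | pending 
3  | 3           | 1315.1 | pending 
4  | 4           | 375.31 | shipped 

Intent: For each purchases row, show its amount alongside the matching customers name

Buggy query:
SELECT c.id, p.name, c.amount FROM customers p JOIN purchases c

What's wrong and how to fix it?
Bug: Missing join condition: each purchases row is matched to all customers rows instead of just its own

Fix: Add ON c.customer_id = p.id to the JOIN

Corrected query:
SELECT c.id, p.name, c.amount FROM customers p JOIN purchases c ON c.customer_id = p.id

Result:
id | name  | amount
---+-------+-------
1  | Carol | 693.12
2  | Eve   | 153.63
3  | Bob   | 1315.1
4  | Frank | 375.31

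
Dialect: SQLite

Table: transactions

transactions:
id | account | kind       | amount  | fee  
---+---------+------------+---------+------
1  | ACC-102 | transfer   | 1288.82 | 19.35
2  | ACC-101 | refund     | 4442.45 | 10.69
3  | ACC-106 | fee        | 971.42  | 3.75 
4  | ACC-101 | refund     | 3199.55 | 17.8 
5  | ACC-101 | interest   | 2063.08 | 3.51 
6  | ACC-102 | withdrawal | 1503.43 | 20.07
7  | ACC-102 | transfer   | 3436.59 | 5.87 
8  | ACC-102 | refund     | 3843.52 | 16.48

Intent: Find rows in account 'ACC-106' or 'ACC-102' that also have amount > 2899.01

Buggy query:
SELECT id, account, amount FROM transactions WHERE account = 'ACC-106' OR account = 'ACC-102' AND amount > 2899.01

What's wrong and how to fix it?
Bug: Without parentheses, AND is evaluated before OR, so the amount filter only applies to the 'ACC-102' branch

Fix: Add parentheses around the OR so the AND applies to both alternatives

Corrected query:
SELECT id, account, amount FROM transactions WHERE (account = 'ACC-106' OR account = 'ACC-102') AND amount > 2899.01

Result:
id | account | amount 
---+---------+--------
7  | ACC-102 | 3436.59
8  | ACC-102 | 3843.52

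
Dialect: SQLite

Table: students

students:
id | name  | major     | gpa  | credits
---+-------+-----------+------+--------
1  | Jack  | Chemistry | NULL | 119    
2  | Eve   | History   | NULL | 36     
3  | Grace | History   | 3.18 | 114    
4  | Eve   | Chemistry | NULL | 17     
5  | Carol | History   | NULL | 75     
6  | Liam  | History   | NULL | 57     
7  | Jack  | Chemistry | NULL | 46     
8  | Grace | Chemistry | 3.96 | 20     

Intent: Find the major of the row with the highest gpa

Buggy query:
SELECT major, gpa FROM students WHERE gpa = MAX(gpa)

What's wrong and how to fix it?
Bug: WHERE is evaluated per row; an aggregate over the whole table isn't defined there

Fix: Use a subquery: WHERE gpa = (SELECT MAX(gpa) FROM students)

Corrected query:
SELECT major, gpa FROM students WHERE gpa = (SELECT MAX(gpa) FROM students)

Result:
major     | gpa 
----------+-----
Chemistry | 3.96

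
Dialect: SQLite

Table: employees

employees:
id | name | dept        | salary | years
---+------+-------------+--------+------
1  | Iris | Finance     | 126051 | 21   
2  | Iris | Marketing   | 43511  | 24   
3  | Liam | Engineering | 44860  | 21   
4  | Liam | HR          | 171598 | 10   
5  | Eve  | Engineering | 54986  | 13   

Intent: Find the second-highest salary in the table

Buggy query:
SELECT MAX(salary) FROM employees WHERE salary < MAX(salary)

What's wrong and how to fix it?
Bug: The inner MAX is an aggregate inside WHERE, which is not allowed

Fix: Put the inner MAX in a scalar subquery

Corrected query:
SELECT MAX(salary) FROM employees WHERE salary < (SELECT MAX(salary) FROM employees)

Result:
MAX(salary)
-----------
126051     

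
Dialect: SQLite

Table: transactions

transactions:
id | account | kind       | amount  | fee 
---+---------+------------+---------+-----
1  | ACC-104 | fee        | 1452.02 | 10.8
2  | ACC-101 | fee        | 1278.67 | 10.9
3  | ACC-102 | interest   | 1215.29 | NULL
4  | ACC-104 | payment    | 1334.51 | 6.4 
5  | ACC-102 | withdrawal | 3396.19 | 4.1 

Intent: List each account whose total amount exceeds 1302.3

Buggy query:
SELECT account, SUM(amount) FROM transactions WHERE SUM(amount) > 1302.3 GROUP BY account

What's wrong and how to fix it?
Bug: WHERE runs before GROUP BY, so aggregates aren't available there

Fix: Use HAVING (which filters groups after aggregation) instead of WHERE

Corrected query:
SELECT account, SUM(amount) FROM transactions GROUP BY account HAVING SUM(amount) > 1302.3

Result:
account | SUM(amount)
--------+------------
ACC-102 | 4611.48    
ACC-104 | 2786.53    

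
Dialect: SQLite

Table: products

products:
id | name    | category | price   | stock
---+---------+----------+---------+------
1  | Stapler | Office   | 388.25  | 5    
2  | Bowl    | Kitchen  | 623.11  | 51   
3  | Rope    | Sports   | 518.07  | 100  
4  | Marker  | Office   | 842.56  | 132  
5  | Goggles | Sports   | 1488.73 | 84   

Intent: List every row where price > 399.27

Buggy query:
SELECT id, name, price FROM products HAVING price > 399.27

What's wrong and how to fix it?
Bug: HAVING filters the output of aggregation, but this query has no GROUP BY and no aggregate functions, so SQLite rejects it (HAVING clause on a non-aggregate query); the condition here is per row

Fix: Use WHERE for row-level filtering

Corrected query:
SELECT id, name, price FROM products WHERE price > 399.27

Result:
id | name    | price  
---+---------+--------
2  | Bowl    | 623.11 
3  | Rope    | 518.07 
4  | Marker  | 842.56 
5  | Goggles | 1488.73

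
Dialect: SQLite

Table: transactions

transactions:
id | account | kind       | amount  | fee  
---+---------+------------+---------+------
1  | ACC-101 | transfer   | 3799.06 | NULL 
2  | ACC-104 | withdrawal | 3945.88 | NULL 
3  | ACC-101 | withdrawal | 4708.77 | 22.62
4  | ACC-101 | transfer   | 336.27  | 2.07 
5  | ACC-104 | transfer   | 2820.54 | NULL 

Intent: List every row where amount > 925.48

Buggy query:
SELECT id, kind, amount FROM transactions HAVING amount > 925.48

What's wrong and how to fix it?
Bug: HAVING filters the output of aggregation, but this query has no GROUP BY and no aggregate functions, so SQLite rejects it (HAVING clause on a non-aggregate query); the condition here is per row

Fix: Replace HAVING with WHERE since the condition applies to individual rows

Corrected query:
SELECT id, kind, amount FROM transactions WHERE amount > 925.48

Result:
id | kind       | amount 
---+------------+--------
1  | transfer   | 3799.06
2  | withdrawal | 3945.88
3  | withdrawal | 4708.77
5  | transfer   | 2820.54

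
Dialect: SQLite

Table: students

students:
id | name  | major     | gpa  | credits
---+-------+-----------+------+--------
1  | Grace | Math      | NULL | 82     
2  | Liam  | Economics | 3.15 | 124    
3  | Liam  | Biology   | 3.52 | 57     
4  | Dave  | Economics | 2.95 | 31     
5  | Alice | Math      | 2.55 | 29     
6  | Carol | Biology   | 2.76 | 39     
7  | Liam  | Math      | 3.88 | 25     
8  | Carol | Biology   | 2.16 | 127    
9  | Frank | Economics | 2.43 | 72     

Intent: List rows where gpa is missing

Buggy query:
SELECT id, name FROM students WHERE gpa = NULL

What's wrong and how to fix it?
Bug: Comparing to NULL with '=' never matches; NULL = NULL is unknown, not true

Fix: Use IS NULL to test for NULL

Corrected query:
SELECT id, name FROM students WHERE gpa IS NULL

Result:
id | name 
---+------
1  | Grace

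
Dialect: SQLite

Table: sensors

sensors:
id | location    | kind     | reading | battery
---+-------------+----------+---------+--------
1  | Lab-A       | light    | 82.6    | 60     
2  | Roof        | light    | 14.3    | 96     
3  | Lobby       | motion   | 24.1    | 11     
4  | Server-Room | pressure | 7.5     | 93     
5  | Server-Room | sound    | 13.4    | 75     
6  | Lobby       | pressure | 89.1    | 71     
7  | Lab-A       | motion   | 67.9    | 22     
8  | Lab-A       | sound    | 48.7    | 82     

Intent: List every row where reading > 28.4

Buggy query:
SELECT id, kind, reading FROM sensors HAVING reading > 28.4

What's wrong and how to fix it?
Bug: This is a non-aggregate query (no GROUP BY, no aggregates), so in SQLite the HAVING clause is invalid here; a row-level condition belongs in WHERE

Fix: Use WHERE for row-level filtering

Corrected query:
SELECT id, kind, reading FROM sensors WHERE reading > 28.4

Result:
id | kind     | reading
---+----------+--------
1  | light    | 82.6   
6  | pressure | 89.1   
7  | motion   | 67.9   
8  | sound    | 48.7   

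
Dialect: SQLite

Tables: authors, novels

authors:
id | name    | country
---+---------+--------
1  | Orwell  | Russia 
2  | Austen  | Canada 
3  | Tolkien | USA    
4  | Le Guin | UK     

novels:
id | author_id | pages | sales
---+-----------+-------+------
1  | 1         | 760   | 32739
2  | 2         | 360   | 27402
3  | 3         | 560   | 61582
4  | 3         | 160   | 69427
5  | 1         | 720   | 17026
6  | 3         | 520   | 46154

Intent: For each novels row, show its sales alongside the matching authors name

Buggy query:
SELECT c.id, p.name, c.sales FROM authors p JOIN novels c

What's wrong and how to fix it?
Bug: JOIN with no ON clause produces a cartesian product; every novels row pairs with every authors row

Fix: Specify the join condition linking the foreign key to the parent id

Corrected query:
SELECT c.id, p.name, c.sales FROM authors p JOIN novels c ON c.author_id = p.id

Result:
id | name    | sales
---+---------+------
1  | Orwell  | 32739
2  | Austen  | 27402
3  | Tolkien | 61582
4  | Tolkien | 69427
5  | Orwell  | 17026
6  | Tolkien | 46154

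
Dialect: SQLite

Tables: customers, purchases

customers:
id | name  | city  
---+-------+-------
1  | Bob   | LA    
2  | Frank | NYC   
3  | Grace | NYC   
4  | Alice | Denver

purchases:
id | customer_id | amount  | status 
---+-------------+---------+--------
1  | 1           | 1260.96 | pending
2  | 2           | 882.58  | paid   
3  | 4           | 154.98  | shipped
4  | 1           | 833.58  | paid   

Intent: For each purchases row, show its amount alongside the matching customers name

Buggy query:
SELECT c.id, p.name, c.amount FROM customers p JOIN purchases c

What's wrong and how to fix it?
Bug: Missing join condition: each purchases row is matched to all customers rows instead of just its own

Fix: Specify the join condition linking the foreign key to the parent id

Corrected query:
SELECT c.id, p.name, c.amount FROM customers p JOIN purchases c ON c.customer_id = p.id

Result:
id | name  | amount 
---+-------+--------
1  | Bob   | 1260.96
2  | Frank | 882.58 
3  | Alice | 154.98 
4  | Bob   | 833.58 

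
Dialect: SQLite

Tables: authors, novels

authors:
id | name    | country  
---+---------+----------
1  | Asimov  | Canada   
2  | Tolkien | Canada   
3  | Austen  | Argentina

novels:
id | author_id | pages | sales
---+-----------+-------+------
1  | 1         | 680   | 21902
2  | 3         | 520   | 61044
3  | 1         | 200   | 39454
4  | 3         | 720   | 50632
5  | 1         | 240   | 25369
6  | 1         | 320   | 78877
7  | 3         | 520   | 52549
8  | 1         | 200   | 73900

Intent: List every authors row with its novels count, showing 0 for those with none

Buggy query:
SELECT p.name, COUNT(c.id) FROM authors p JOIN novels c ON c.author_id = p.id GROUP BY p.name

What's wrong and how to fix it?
Bug: INNER JOIN drops authors rows that have no matching novels rows

Fix: Switch to LEFT JOIN to retain unmatched parent rows

Corrected query:
SELECT p.name, COUNT(c.id) FROM authors p LEFT JOIN novels c ON c.author_id = p.id GROUP BY p.name

Result:
name    | COUNT(c.id)
--------+------------
Asimov  | 5          
Austen  | 3          
Tolkien | 0          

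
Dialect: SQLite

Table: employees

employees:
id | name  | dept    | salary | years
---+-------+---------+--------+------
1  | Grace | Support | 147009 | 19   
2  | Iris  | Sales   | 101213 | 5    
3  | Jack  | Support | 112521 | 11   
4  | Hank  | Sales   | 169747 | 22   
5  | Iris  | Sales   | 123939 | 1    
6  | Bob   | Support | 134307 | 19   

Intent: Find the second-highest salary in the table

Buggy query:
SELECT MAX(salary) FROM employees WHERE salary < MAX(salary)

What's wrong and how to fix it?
Bug: MAX(salary) on the right of the comparison is an aggregate-in-WHERE error

Fix: Compute the overall MAX in a subquery, then take MAX of rows below it

Corrected query:
SELECT MAX(salary) FROM employees WHERE salary < (SELECT MAX(salary) FROM employees)

Result:
MAX(salary)
-----------
147009     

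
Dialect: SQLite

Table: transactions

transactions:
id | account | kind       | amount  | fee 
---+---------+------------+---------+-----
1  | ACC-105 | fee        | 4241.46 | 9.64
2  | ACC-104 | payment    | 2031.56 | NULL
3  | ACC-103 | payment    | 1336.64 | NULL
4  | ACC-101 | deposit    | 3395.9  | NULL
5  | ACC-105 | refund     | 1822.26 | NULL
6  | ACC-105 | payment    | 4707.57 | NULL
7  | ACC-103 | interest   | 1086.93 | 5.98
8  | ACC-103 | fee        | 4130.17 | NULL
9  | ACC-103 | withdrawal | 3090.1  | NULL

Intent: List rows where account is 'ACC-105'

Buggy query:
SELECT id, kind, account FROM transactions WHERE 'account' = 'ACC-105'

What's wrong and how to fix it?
Bug: Single quotes denote string literals in SQL; the column name is being compared as a constant string

Fix: Reference the column as account without single quotes

Corrected query:
SELECT id, kind, account FROM transactions WHERE account = 'ACC-105'

Result:
id | kind    | account
---+---------+--------
1  | fee     | ACC-105
5  | refund  | ACC-105
6  | payment | ACC-105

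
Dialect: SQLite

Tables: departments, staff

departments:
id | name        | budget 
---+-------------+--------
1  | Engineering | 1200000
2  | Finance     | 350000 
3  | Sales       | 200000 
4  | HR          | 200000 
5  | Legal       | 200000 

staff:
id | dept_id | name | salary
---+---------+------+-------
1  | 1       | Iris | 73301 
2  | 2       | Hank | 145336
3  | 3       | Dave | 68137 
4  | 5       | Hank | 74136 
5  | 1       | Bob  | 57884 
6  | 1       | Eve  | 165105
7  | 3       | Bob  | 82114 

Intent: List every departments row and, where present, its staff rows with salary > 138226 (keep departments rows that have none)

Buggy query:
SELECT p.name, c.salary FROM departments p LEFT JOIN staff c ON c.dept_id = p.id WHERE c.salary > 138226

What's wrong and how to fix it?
Bug: Filtering c.salary in WHERE discards the NULL rows produced by LEFT JOIN, turning it into an inner join

Fix: Put 'c.salary > 138226' in the JOIN's ON clause instead of WHERE

Corrected query:
SELECT p.name, c.salary FROM departments p LEFT JOIN staff c ON c.dept_id = p.id AND c.salary > 138226

Result:
name        | salary
------------+-------
Engineering | 165105
Finance     | 145336
Sales       | NULL  
HR          | NULL  
Legal       | NULL  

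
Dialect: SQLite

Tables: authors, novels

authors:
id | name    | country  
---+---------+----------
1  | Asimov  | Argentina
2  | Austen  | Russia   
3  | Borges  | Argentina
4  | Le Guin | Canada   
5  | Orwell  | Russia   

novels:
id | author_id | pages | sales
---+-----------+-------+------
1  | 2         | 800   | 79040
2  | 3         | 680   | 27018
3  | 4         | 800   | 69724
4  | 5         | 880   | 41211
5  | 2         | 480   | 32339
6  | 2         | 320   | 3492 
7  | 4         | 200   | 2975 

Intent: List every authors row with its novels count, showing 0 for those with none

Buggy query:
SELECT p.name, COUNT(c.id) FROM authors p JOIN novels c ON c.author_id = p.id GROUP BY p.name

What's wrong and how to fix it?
Bug: INNER JOIN drops authors rows that have no matching novels rows

Fix: Switch to LEFT JOIN to retain unmatched parent rows

Corrected query:
SELECT p.name, COUNT(c.id) FROM authors p LEFT JOIN novels c ON c.author_id = p.id GROUP BY p.name

Result:
name    | COUNT(c.id)
--------+------------
Asimov  | 0          
Austen  | 3          
Borges  | 1          
Le Guin | 2          
Orwell  | 1          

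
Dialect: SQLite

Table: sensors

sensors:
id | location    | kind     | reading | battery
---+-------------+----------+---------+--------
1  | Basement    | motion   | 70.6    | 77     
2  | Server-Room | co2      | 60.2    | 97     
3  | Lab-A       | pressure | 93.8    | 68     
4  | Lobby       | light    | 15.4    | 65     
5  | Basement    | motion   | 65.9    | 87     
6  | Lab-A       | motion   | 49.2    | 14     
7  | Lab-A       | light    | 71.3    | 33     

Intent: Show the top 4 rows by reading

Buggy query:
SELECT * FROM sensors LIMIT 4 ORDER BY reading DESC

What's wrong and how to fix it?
Bug: ORDER BY cannot follow LIMIT; LIMIT is the final clause

Fix: Sort with ORDER BY, then apply LIMIT

Corrected query:
SELECT * FROM sensors ORDER BY reading DESC LIMIT 4

Result:
id | location | kind     | reading | battery
---+----------+----------+---------+--------
3  | Lab-A    | pressure | 93.8    | 68     
7  | Lab-A    | light    | 71.3    | 33     
1  | Basement | motion   | 70.6    | 77     
5  | Basement | motion   | 65.9    | 87     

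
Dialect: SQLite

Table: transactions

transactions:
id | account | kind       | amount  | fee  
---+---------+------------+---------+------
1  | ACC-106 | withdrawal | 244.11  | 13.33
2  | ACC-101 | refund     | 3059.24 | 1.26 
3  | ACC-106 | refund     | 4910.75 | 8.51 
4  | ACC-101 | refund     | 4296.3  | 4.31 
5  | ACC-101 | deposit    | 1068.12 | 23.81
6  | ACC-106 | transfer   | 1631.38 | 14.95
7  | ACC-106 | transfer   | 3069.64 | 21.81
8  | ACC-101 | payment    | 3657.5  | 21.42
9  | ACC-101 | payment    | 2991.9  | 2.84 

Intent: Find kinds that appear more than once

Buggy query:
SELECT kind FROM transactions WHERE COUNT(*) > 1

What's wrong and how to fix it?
Bug: COUNT(*) is an aggregate and cannot be used in WHERE

Fix: GROUP BY kind, then filter groups with HAVING COUNT(*) > 1

Corrected query:
SELECT kind FROM transactions GROUP BY kind HAVING COUNT(*) > 1

Result:
kind    
--------
payment 
refund  
transfer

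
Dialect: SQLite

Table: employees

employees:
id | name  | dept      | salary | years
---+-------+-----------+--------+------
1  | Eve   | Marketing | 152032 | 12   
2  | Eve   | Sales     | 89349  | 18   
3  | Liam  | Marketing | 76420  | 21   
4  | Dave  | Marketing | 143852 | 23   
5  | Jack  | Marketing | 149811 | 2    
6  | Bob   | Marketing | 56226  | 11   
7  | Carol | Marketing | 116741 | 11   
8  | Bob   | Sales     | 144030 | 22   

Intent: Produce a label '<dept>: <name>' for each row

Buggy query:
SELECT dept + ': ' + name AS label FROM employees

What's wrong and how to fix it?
Bug: '+' is numeric addition; on text columns SQLite converts them to 0 instead of concatenating

Fix: Replace + with || to concatenate text

Corrected query:
SELECT dept || ': ' || name AS label FROM employees

Result:
label           
----------------
Marketing: Eve  
Sales: Eve      
Marketing: Liam 
Marketing: Dave 
Marketing: Jack 
Marketing: Bob  
Marketing: Carol
Sales: Bob      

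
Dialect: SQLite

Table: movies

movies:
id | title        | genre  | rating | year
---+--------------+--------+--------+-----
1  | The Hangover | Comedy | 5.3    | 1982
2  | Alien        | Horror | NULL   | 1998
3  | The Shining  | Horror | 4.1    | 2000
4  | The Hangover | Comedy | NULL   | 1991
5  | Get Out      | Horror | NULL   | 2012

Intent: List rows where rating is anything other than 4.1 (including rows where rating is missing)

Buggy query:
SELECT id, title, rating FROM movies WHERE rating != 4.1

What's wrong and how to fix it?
Bug: Inequality against NULL is unknown, not true; rows with NULL are dropped

Fix: Add an explicit OR rating IS NULL to include the missing-value rows

Corrected query:
SELECT id, title, rating FROM movies WHERE rating != 4.1 OR rating IS NULL

Result:
id | title        | rating
---+--------------+-------
1  | The Hangover | 5.3   
2  | Alien        | NULL  
4  | The Hangover | NULL  
5  | Get Out      | NULL  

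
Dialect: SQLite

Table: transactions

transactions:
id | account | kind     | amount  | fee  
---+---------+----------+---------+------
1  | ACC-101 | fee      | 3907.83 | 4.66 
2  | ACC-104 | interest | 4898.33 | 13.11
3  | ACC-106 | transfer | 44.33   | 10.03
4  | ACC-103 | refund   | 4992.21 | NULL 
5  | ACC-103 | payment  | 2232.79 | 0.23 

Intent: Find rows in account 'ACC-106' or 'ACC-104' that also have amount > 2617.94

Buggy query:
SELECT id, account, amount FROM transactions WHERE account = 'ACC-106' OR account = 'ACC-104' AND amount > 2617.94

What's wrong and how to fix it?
Bug: AND binds tighter than OR, so this parses as account = 'ACC-106' OR (account = 'ACC-104' AND amount > 2617.94)

Fix: Add parentheses around the OR so the AND applies to both alternatives

Corrected query:
SELECT id, account, amount FROM transactions WHERE (account = 'ACC-106' OR account = 'ACC-104') AND amount > 2617.94

Result:
id | account | amount 
---+---------+--------
2  | ACC-104 | 4898.33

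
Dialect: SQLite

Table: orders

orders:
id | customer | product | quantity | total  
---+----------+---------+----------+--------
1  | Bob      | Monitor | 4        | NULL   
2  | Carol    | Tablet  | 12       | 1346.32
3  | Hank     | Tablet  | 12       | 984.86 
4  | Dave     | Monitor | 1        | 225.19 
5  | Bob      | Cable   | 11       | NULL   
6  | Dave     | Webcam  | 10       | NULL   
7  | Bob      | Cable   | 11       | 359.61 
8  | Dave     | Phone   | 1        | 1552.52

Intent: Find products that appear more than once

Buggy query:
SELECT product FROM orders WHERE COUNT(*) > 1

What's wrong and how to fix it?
Bug: COUNT(*) is an aggregate and cannot be used in WHERE

Fix: GROUP BY product, then filter groups with HAVING COUNT(*) > 1

Corrected query:
SELECT product FROM orders GROUP BY product HAVING COUNT(*) > 1

Result:
product
-------
Cable  
Monitor
Tablet 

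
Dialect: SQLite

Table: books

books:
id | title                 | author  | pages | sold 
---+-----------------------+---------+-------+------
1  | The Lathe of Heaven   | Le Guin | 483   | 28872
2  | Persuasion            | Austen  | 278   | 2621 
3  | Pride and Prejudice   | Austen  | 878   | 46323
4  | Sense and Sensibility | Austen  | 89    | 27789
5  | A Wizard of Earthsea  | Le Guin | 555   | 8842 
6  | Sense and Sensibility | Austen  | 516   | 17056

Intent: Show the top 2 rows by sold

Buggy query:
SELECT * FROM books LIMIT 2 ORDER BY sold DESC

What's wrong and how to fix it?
Bug: ORDER BY cannot follow LIMIT; LIMIT is the final clause

Fix: Swap the clauses: ORDER BY first, then LIMIT

Corrected query:
SELECT * FROM books ORDER BY sold DESC LIMIT 2

Result:
id | title               | author  | pages | sold 
---+---------------------+---------+-------+------
3  | Pride and Prejudice | Austen  | 878   | 46323
1  | The Lathe of Heaven | Le Guin | 483   | 28872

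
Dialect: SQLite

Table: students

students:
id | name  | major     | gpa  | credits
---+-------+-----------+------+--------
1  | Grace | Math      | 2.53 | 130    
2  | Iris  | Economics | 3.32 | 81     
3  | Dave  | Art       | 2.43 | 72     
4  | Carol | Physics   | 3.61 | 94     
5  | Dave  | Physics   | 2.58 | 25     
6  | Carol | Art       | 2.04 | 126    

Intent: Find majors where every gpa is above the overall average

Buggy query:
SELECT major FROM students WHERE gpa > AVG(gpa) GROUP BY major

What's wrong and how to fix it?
Bug: WHERE evaluates per row before aggregation, so AVG() is unavailable

Fix: Compute the overall average in a scalar subquery and compare each group's MIN against it in HAVING

Corrected query:
SELECT major FROM students GROUP BY major HAVING MIN(gpa) > (SELECT AVG(gpa) FROM students)

Result:
major    
---------
Economics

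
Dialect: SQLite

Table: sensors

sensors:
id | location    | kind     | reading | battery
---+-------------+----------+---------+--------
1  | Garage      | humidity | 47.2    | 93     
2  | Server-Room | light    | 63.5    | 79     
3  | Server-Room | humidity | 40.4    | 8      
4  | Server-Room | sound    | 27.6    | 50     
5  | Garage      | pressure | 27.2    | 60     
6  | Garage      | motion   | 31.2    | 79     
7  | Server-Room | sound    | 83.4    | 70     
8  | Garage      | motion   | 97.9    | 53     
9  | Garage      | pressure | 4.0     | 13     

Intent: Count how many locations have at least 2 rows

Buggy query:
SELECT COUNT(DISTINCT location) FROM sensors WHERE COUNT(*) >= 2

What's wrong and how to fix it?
Bug: COUNT(*) cannot appear in WHERE; the per-group count doesn't exist yet

Fix: Use a subquery that GROUPs and filters with HAVING, then count its rows

Corrected query:
SELECT COUNT(*) FROM (SELECT location FROM sensors GROUP BY location HAVING COUNT(*) >= 2)

Result:
COUNT(*)
--------
2       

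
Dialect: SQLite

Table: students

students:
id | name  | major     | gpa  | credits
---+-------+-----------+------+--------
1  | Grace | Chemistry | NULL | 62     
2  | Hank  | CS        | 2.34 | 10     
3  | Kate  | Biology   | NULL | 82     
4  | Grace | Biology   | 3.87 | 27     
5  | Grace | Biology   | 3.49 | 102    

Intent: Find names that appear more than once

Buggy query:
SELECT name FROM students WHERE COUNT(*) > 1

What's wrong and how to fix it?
Bug: COUNT(*) is an aggregate and cannot be used in WHERE

Fix: Group first, then use HAVING for the count condition

Corrected query:
SELECT name FROM students GROUP BY name HAVING COUNT(*) > 1

Result:
name 
-----
Grace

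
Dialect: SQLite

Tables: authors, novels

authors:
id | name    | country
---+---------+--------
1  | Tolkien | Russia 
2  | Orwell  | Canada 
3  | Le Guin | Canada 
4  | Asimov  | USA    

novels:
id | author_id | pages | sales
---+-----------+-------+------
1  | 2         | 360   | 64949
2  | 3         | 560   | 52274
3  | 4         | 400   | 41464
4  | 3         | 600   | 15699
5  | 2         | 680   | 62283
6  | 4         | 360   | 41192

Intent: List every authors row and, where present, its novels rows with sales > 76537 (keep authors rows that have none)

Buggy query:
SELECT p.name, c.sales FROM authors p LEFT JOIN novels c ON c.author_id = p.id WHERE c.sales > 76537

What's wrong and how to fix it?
Bug: Filtering c.sales in WHERE discards the NULL rows produced by LEFT JOIN, turning it into an inner join

Fix: Put 'c.sales > 76537' in the JOIN's ON clause instead of WHERE

Corrected query:
SELECT p.name, c.sales FROM authors p LEFT JOIN novels c ON c.author_id = p.id AND c.sales > 76537

Result:
name    | sales
--------+------
Tolkien | NULL 
Orwell  | NULL 
Le Guin | NULL 
Asimov  | NULL 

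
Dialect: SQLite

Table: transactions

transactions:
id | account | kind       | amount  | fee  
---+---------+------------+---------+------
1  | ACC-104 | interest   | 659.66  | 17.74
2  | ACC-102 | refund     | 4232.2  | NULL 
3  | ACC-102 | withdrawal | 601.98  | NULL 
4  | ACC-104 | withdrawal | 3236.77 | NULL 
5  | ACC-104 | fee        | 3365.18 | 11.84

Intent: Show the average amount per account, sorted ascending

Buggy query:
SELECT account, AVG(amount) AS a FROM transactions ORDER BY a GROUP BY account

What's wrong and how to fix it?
Bug: ORDER BY appears before GROUP BY; SQL clause order requires GROUP BY first

Fix: Move ORDER BY to the end, after GROUP BY

Corrected query:
SELECT account, AVG(amount) AS a FROM transactions GROUP BY account ORDER BY a

Result:
account | a          
--------+------------
ACC-102 | 2417.09    
ACC-104 | 2420.536667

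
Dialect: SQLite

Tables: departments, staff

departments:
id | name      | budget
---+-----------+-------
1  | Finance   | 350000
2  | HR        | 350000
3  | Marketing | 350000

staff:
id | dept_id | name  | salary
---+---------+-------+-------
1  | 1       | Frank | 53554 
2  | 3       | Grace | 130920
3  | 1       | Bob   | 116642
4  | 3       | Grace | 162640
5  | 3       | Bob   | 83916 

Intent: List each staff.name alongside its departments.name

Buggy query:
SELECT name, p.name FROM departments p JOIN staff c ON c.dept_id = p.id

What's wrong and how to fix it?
Bug: Both tables have a 'name' column; the unqualified reference is ambiguous

Fix: Qualify the column with its table alias (c.name)

Corrected query:
SELECT c.name, p.name FROM departments p JOIN staff c ON c.dept_id = p.id

Result:
name  | name     
------+----------
Frank | Finance  
Grace | Marketing
Bob   | Finance  
Grace | Marketing
Bob   | Marketing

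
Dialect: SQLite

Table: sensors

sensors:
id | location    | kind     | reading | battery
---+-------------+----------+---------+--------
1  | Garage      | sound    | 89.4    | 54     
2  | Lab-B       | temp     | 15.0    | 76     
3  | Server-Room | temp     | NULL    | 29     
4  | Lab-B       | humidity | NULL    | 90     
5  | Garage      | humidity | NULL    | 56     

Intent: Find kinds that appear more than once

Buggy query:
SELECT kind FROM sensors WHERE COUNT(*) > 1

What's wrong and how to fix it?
Bug: COUNT(*) is an aggregate and cannot be used in WHERE

Fix: GROUP BY kind, then filter groups with HAVING COUNT(*) > 1

Corrected query:
SELECT kind FROM sensors GROUP BY kind HAVING COUNT(*) > 1

Result:
kind    
--------
humidity
temp    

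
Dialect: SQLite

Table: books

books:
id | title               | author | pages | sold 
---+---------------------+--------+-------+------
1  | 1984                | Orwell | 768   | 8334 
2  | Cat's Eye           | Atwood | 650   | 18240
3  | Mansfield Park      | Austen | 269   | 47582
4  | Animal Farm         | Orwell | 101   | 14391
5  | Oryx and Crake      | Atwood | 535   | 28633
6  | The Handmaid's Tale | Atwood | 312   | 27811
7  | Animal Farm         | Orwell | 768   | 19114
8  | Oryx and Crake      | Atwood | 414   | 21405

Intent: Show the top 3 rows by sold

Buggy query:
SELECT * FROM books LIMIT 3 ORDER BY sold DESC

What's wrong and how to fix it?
Bug: LIMIT must come after ORDER BY

Fix: Sort with ORDER BY, then apply LIMIT

Corrected query:
SELECT * FROM books ORDER BY sold DESC LIMIT 3

Result:
id | title               | author | pages | sold 
---+---------------------+--------+-------+------
3  | Mansfield Park      | Austen | 269   | 47582
5  | Oryx and Crake      | Atwood | 535   | 28633
6  | The Handmaid's Tale | Atwood | 312   | 27811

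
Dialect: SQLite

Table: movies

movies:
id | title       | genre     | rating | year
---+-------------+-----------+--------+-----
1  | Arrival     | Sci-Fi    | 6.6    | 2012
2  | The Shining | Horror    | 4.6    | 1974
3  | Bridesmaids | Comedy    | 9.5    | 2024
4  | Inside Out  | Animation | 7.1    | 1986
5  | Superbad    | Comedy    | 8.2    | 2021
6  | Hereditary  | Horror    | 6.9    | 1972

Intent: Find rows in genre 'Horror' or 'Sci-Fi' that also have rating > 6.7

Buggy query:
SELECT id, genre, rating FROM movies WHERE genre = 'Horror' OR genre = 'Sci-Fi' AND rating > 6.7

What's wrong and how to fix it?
Bug: Without parentheses, AND is evaluated before OR, so the rating filter only applies to the 'Sci-Fi' branch

Fix: Add parentheses around the OR so the AND applies to both alternatives

Corrected query:
SELECT id, genre, rating FROM movies WHERE (genre = 'Horror' OR genre = 'Sci-Fi') AND rating > 6.7

Result:
id | genre  | rating
---+--------+-------
6  | Horror | 6.9   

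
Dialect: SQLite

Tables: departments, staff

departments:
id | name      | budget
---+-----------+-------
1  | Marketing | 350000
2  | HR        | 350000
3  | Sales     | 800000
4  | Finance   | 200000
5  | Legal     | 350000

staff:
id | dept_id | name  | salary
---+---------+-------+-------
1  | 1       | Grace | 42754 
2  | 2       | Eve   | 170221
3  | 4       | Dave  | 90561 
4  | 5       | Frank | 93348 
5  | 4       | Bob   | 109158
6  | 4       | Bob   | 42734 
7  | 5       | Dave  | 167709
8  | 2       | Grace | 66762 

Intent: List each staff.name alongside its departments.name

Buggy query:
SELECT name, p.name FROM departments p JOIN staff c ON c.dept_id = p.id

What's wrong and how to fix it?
Bug: 'name' exists in both joined tables, so the database can't tell which one is meant

Fix: Qualify the column with its table alias (c.name)

Corrected query:
SELECT c.name, p.name FROM departments p JOIN staff c ON c.dept_id = p.id

Result:
name  | name     
------+----------
Grace | Marketing
Eve   | HR       
Dave  | Finance  
Frank | Legal    
Bob   | Finance  
Bob   | Finance  
Dave  | Legal    
Grace | HR       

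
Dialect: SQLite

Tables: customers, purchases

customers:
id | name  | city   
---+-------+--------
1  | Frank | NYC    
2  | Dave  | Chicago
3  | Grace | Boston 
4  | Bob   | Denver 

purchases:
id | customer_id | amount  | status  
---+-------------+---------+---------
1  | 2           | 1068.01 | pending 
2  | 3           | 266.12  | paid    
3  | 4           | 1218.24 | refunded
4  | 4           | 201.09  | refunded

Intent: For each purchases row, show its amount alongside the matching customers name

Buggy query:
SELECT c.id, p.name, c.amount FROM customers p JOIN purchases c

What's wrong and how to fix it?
Bug: JOIN with no ON clause produces a cartesian product; every purchases row pairs with every customers row

Fix: Specify the join condition linking the foreign key to the parent id

Corrected query:
SELECT c.id, p.name, c.amount FROM customers p JOIN purchases c ON c.customer_id = p.id

Result:
id | name  | amount 
---+-------+--------
1  | Dave  | 1068.01
2  | Grace | 266.12 
3  | Bob   | 1218.24
4  | Bob   | 201.09 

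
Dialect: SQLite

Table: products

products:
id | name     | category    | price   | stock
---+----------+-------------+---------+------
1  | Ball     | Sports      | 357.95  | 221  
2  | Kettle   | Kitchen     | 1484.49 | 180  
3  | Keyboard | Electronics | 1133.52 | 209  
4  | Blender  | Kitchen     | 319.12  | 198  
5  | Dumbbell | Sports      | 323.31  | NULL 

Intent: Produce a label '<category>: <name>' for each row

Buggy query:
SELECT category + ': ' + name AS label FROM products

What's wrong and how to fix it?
Bug: '+' is numeric addition; on text columns SQLite converts them to 0 instead of concatenating

Fix: Replace + with || to concatenate text

Corrected query:
SELECT category || ': ' || name AS label FROM products

Result:
label                
---------------------
Sports: Ball         
Kitchen: Kettle      
Electronics: Keyboard
Kitchen: Blender     
Sports: Dumbbell     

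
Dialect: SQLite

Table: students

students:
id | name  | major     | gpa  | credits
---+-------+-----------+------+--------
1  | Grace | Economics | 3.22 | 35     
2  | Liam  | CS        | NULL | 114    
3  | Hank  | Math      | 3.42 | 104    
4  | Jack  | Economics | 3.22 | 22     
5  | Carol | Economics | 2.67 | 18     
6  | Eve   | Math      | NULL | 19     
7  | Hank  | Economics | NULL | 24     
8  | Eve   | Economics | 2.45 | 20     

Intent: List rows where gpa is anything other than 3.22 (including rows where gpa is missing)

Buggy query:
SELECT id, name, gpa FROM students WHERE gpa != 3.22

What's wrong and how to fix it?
Bug: 'gpa != 3.22' is unknown when gpa is NULL, so NULL rows are silently excluded

Fix: Add an explicit OR gpa IS NULL to include the missing-value rows

Corrected query:
SELECT id, name, gpa FROM students WHERE gpa != 3.22 OR gpa IS NULL

Result:
id | name  | gpa 
---+-------+-----
2  | Liam  | NULL
3  | Hank  | 3.42
5  | Carol | 2.67
6  | Eve   | NULL
7  | Hank  | NULL
8  | Eve   | 2.45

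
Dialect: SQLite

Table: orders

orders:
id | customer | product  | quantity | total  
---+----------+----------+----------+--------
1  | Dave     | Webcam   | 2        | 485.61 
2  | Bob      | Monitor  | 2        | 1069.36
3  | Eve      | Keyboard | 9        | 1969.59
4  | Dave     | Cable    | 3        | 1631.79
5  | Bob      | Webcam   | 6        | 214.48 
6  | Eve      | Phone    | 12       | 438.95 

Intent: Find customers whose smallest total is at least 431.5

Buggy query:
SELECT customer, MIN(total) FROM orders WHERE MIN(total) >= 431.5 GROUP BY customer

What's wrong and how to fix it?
Bug: MIN() in WHERE is a misuse of aggregate

Fix: Replace WHERE with HAVING after the GROUP BY

Corrected query:
SELECT customer, MIN(total) FROM orders GROUP BY customer HAVING MIN(total) >= 431.5

Result:
customer | MIN(total)
---------+-----------
Dave     | 485.61    
Eve      | 438.95    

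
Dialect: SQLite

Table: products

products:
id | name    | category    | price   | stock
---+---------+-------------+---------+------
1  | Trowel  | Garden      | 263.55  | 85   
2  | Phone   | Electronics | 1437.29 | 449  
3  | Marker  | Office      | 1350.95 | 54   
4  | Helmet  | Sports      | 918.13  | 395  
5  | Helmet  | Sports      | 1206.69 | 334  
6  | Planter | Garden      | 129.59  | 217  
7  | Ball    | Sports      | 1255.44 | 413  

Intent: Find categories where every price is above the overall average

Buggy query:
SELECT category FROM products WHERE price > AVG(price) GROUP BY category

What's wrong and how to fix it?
Bug: AVG() is an aggregate; it can't sit directly in WHERE

Fix: Use a subquery for AVG and a HAVING MIN(...) filter so the condition holds for every row in the group

Corrected query:
SELECT category FROM products GROUP BY category HAVING MIN(price) > (SELECT AVG(price) FROM products)

Result:
category   
-----------
Electronics
Office     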